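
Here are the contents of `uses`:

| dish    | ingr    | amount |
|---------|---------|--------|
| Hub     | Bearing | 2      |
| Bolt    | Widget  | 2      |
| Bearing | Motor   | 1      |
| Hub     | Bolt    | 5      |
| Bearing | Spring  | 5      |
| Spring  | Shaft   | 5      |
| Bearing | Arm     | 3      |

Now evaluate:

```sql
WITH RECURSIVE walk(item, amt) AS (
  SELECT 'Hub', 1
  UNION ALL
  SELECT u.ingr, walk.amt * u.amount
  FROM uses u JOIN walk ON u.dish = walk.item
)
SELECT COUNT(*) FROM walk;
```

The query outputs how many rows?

8

Base: (Hub, amt=1).
Iteration 1: components of {Hub} -> Bearing = 1*2 = 2, Bolt = 1*5 = 5.
Iteration 2: components of {Bearing,Bolt} -> Arm = 2*3 = 6, Motor = 2*1 = 2, Spring = 2*5 = 10, Widget = 5*2 = 10.
Iteration 3: components of {Arm,Motor,Spring,Widget} -> Shaft = 10*5 = 50.
Iteration 4: no further components; recursion stops.
Total rows emitted: 8.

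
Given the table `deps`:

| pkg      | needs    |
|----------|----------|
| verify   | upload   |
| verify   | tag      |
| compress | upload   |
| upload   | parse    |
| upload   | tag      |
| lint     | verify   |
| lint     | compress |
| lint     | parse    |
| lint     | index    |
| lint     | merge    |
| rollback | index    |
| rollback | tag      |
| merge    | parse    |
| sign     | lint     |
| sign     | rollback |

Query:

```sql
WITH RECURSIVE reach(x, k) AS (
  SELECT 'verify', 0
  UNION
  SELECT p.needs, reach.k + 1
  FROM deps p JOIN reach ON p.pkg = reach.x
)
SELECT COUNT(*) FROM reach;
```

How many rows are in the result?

5

Base: (verify, k=0).
Iteration 1: edges from {verify} -> (tag, k=1), (upload, k=1).
Iteration 2: edges from {tag,upload} -> (parse, k=2), (tag, k=2).
Iteration 3: no outgoing edges from {parse,tag}; recursion stops.
Total rows emitted: 5.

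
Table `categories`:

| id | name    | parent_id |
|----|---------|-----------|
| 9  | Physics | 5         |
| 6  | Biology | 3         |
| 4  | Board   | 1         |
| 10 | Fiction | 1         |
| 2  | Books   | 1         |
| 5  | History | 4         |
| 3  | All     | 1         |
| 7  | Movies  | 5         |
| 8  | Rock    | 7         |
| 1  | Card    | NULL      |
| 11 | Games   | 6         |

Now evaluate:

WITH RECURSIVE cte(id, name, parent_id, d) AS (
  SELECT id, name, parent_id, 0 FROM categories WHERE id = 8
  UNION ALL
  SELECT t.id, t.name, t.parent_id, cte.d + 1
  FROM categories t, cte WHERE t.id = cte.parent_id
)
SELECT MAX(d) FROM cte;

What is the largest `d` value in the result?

4

Base: id=8 (Rock), parent_id=7, d 0.
Iteration 1: join on id=7 -> Movies (id 7, parent_id=5, d 1).
Iteration 2: join on id=5 -> History (id 5, parent_id=4, d 2).
Iteration 3: join on id=4 -> Board (id 4, parent_id=1, d 3).
Iteration 4: join on id=1 -> Card (id 1, parent_id=NULL, d 4).
Iteration 5: parent_id is NULL; no match; recursion stops.
d values: 0, 1, 2, 3, 4; the maximum is 4.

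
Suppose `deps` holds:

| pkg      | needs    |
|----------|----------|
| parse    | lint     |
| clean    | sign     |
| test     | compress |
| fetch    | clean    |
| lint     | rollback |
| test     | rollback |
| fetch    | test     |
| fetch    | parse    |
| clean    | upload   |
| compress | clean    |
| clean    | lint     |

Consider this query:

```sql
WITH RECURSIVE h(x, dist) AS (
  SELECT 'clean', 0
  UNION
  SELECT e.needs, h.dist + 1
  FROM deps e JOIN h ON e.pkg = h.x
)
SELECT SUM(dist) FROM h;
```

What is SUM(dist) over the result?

Base: (clean, dist=0).
Iteration 1: edges from {clean} -> (lint, dist=1), (sign, dist=1), (upload, dist=1).
Iteration 2: edges from {lint,sign,upload} -> (rollback, dist=2).
Iteration 3: no outgoing edges from {rollback}; recursion stops.
SUM(dist) = 0 + 1 + 1 + 1 + 2 = 5.

5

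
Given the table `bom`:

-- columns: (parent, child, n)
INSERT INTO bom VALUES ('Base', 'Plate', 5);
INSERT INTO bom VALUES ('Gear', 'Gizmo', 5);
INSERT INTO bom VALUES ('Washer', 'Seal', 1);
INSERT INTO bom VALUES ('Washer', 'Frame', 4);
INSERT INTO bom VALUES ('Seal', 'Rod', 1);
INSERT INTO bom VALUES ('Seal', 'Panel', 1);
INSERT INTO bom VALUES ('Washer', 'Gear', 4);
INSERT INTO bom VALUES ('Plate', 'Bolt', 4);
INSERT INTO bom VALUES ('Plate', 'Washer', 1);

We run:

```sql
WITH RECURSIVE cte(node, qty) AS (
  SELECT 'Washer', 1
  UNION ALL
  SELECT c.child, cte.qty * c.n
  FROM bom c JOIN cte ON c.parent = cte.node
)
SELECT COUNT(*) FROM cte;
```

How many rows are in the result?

Base: (Washer, qty=1).
Iteration 1: components of {Washer} -> Frame = 1*4 = 4, Gear = 1*4 = 4, Seal = 1*1 = 1.
Iteration 2: components of {Frame,Gear,Seal} -> Gizmo = 4*5 = 20, Panel = 1*1 = 1, Rod = 1*1 = 1.
Iteration 3: no further components; recursion stops.
Total rows emitted: 7.

7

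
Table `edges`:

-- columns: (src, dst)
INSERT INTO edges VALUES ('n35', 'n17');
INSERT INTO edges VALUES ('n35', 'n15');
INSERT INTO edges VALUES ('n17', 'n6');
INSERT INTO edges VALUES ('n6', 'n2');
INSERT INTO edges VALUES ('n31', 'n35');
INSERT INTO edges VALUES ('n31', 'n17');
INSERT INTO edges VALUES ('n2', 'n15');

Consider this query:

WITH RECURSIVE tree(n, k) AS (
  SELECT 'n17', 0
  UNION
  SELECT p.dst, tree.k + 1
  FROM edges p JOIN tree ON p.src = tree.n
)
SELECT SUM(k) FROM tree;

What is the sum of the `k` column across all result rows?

Base: (n17, k=0).
Iteration 1: edges from {n17} -> (n6, k=1).
Iteration 2: edges from {n6} -> (n2, k=2).
Iteration 3: edges from {n2} -> (n15, k=3).
Iteration 4: no outgoing edges from {n15}; recursion stops.
SUM(k) = 0 + 1 + 2 + 3 = 6.

6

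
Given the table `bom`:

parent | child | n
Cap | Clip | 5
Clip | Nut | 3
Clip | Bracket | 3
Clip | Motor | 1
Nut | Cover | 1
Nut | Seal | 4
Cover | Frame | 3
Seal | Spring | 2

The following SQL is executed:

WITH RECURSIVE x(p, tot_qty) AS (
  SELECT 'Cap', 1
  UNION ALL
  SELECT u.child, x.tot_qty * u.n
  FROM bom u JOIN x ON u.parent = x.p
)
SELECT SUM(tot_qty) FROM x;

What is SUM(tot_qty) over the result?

Base: (Cap, tot_qty=1).
Iteration 1: components of {Cap} -> Clip = 1*5 = 5.
Iteration 2: components of {Clip} -> Bracket = 5*3 = 15, Motor = 5*1 = 5, Nut = 5*3 = 15.
Iteration 3: components of {Bracket,Motor,Nut} -> Cover = 15*1 = 15, Seal = 15*4 = 60.
Iteration 4: components of {Cover,Seal} -> Frame = 15*3 = 45, Spring = 60*2 = 120.
Iteration 5: no further components; recursion stops.
SUM(tot_qty) = 1 + 5 + 15 + 15 + 5 + 15 + 60 + 45 + 120 = 281.

281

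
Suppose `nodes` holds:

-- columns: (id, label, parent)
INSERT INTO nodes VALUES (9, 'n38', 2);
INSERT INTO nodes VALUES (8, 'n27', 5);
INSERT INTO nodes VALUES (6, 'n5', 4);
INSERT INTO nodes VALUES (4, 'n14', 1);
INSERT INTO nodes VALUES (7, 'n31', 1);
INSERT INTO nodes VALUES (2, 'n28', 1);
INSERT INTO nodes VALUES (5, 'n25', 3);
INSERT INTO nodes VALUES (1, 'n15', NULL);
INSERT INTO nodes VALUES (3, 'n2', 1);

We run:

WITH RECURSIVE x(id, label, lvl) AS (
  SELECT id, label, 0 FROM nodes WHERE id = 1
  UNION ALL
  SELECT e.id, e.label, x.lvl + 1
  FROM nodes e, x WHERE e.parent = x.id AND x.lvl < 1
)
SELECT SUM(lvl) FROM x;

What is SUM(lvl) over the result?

Base: id=1 (n15) at lvl 0.
Iteration 1: rows with parent in {1} -> n28 (id 2, lvl 1), n2 (id 3, lvl 1), n14 (id 4, lvl 1), n31 (id 7, lvl 1).
Iteration 2: lvl < 1 fails for all current rows; recursion stops.
SUM(lvl) = 0 + 1 + 1 + 1 + 1 = 4.

4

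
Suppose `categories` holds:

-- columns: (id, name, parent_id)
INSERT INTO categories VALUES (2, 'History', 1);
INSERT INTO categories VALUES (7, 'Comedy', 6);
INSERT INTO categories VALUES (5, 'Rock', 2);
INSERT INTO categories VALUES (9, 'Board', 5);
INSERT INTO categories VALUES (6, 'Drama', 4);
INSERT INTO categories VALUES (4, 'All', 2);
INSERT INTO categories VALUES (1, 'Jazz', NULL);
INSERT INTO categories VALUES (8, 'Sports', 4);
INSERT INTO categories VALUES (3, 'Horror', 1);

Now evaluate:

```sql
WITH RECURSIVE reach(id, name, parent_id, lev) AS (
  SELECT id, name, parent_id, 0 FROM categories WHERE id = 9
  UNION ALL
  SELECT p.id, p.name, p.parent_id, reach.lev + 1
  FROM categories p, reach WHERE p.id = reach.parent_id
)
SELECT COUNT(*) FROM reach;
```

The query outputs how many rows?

Base: id=9 (Board), parent_id=5, lev 0.
Iteration 1: join on id=5 -> Rock (id 5, parent_id=2, lev 1).
Iteration 2: join on id=2 -> History (id 2, parent_id=1, lev 2).
Iteration 3: join on id=1 -> Jazz (id 1, parent_id=NULL, lev 3).
Iteration 4: parent_id is NULL; no match; recursion stops.
Total rows emitted: 4.

4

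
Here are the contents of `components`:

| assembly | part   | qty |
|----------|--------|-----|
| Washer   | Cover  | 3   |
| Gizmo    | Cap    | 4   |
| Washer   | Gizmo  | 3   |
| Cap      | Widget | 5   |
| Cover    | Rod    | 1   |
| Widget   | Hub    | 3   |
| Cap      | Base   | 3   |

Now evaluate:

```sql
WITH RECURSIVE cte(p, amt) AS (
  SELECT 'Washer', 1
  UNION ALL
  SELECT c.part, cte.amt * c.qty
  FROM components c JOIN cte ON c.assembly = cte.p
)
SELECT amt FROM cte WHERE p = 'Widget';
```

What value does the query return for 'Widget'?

60

Base: (Washer, amt=1).
Iteration 1: components of {Washer} -> Cover = 1*3 = 3, Gizmo = 1*3 = 3.
Iteration 2: components of {Cover,Gizmo} -> Cap = 3*4 = 12, Rod = 3*1 = 3.
Iteration 3: components of {Cap,Rod} -> Base = 12*3 = 36, Widget = 12*5 = 60.
Iteration 4: components of {Base,Widget} -> Hub = 60*3 = 180.
Iteration 5: no further components; recursion stops.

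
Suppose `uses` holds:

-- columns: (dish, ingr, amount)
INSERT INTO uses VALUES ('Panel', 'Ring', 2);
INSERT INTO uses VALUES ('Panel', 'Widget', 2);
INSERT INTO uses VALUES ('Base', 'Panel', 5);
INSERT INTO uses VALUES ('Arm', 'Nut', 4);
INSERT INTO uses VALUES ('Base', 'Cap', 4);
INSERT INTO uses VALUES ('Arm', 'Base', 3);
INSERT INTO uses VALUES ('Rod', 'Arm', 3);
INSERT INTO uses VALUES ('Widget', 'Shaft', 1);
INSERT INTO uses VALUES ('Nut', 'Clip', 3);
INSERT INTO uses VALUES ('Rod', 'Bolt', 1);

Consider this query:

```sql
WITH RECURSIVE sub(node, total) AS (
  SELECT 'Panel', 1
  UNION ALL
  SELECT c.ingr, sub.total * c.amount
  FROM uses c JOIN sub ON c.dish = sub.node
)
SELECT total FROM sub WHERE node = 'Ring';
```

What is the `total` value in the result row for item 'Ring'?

2

Base: (Panel, total=1).
Iteration 1: components of {Panel} -> Ring = 1*2 = 2, Widget = 1*2 = 2.
Iteration 2: components of {Ring,Widget} -> Shaft = 2*1 = 2.
Iteration 3: no further components; recursion stops.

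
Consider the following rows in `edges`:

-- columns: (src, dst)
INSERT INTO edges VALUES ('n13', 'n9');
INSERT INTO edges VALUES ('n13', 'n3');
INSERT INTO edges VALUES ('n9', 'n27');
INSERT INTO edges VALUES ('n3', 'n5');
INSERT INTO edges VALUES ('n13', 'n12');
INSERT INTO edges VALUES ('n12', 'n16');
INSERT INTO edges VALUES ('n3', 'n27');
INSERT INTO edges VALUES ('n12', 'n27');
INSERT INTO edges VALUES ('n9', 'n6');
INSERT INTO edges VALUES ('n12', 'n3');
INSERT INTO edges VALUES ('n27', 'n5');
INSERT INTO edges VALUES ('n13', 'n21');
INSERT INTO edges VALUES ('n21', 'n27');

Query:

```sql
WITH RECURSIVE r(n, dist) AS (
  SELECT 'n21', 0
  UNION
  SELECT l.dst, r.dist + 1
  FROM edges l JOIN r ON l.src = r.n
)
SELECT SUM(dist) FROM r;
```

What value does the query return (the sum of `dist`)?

3

Base: (n21, dist=0).
Iteration 1: edges from {n21} -> (n27, dist=1).
Iteration 2: edges from {n27} -> (n5, dist=2).
Iteration 3: no outgoing edges from {n5}; recursion stops.
SUM(dist) = 0 + 1 + 2 = 3.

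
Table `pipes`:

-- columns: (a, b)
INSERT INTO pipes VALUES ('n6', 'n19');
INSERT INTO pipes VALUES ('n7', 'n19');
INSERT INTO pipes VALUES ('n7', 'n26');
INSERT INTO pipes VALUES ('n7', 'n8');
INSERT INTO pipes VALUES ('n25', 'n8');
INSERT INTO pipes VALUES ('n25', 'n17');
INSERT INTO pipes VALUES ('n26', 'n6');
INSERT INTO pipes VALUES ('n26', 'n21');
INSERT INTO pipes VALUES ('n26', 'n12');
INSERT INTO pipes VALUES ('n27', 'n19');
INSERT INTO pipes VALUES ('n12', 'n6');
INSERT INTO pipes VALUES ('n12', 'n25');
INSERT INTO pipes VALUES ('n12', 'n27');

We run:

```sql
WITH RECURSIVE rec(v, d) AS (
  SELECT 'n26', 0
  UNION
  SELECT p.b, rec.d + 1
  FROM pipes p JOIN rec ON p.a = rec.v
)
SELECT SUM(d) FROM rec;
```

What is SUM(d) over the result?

Base: (n26, d=0).
Iteration 1: edges from {n26} -> (n12, d=1), (n21, d=1), (n6, d=1).
Iteration 2: edges from {n12,n21,n6} -> (n19, d=2), (n25, d=2), (n27, d=2), (n6, d=2).
Iteration 3: edges from {n19,n25,n27,n6} -> (n17, d=3), (n19, d=3), (n8, d=3). [UNION drops 1 duplicate row(s)]
Iteration 4: no outgoing edges from {n17,n19,n8}; recursion stops.
SUM(d) = 0 + 1 + 1 + 1 + 2 + 2 + 2 + 2 + 3 + 3 + 3 = 20.

20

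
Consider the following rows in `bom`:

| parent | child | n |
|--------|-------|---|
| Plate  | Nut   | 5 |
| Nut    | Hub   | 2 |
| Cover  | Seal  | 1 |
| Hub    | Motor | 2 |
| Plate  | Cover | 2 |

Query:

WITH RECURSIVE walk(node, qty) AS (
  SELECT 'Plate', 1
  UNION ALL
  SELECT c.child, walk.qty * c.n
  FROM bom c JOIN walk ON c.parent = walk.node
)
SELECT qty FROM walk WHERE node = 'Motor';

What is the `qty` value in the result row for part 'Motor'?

20

Base: (Plate, qty=1).
Iteration 1: components of {Plate} -> Cover = 1*2 = 2, Nut = 1*5 = 5.
Iteration 2: components of {Cover,Nut} -> Hub = 5*2 = 10, Seal = 2*1 = 2.
Iteration 3: components of {Hub,Seal} -> Motor = 10*2 = 20.
Iteration 4: no further components; recursion stops.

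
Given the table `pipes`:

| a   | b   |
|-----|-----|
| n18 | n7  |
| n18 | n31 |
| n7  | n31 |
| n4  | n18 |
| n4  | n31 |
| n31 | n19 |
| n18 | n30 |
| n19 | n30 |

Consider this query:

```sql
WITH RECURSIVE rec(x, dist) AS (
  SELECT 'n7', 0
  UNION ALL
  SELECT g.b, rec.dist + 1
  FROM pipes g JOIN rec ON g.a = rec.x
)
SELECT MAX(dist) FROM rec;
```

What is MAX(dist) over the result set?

3

Base: (n7, dist=0).
Iteration 1: edges from {n7} -> (n31, dist=1).
Iteration 2: edges from {n31} -> (n19, dist=2).
Iteration 3: edges from {n19} -> (n30, dist=3).
Iteration 4: no outgoing edges from {n30}; recursion stops.
dist values: 0, 1, 2, 3; the maximum is 3.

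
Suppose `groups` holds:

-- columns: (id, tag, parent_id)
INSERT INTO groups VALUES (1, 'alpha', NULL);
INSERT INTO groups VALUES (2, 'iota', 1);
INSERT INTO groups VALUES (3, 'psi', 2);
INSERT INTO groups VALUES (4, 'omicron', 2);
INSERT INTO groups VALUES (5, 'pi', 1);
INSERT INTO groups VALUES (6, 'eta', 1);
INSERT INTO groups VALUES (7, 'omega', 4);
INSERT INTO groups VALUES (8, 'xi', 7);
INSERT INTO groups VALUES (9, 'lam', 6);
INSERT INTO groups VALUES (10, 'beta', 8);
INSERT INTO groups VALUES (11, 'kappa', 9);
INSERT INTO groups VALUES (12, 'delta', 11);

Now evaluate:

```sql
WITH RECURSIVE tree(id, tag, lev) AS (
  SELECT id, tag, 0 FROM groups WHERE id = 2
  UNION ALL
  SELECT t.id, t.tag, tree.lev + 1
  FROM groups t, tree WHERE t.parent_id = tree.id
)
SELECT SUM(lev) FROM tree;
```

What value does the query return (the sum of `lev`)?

11

Base: id=2 (iota) at lev 0.
Iteration 1: rows with parent_id in {2} -> psi (id 3, lev 1), omicron (id 4, lev 1).
Iteration 2: rows with parent_id in {3,4} -> omega (id 7, lev 2).
Iteration 3: rows with parent_id in {7} -> xi (id 8, lev 3).
Iteration 4: rows with parent_id in {8} -> beta (id 10, lev 4).
Iteration 5: no rows with parent_id in {10}; recursion stops.
SUM(lev) = 0 + 1 + 1 + 2 + 3 + 4 = 11.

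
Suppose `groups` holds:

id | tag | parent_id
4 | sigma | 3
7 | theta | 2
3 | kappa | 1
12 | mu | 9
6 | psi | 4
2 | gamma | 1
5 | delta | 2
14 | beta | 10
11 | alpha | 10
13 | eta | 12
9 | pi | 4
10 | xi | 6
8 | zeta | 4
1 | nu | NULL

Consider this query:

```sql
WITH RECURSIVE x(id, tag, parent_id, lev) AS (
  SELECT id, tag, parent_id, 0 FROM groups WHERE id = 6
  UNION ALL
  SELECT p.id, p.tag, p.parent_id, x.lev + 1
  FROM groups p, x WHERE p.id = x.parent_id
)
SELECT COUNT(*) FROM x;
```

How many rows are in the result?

Base: id=6 (psi), parent_id=4, lev 0.
Iteration 1: join on id=4 -> sigma (id 4, parent_id=3, lev 1).
Iteration 2: join on id=3 -> kappa (id 3, parent_id=1, lev 2).
Iteration 3: join on id=1 -> nu (id 1, parent_id=NULL, lev 3).
Iteration 4: parent_id is NULL; no match; recursion stops.
Total rows emitted: 4.

4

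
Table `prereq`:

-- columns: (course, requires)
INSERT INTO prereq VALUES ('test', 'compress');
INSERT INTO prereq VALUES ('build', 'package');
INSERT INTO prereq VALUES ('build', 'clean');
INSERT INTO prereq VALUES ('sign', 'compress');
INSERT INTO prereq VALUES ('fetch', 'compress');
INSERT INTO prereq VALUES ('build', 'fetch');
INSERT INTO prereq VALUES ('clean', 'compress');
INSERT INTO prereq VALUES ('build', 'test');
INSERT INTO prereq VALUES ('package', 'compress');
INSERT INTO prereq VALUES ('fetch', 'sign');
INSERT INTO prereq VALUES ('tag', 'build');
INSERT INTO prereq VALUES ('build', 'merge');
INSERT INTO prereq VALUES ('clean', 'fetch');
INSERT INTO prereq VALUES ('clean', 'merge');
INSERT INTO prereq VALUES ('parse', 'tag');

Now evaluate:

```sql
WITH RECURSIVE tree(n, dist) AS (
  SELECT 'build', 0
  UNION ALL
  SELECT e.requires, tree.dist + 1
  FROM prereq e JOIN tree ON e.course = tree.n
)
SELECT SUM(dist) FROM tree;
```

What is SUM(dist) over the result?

32

Base: (build, dist=0).
Iteration 1: edges from {build} -> (clean, dist=1), (fetch, dist=1), (merge, dist=1), (package, dist=1), (test, dist=1).
Iteration 2: edges from {clean,fetch,merge,package,test} -> (compress, dist=2) x4, (fetch, dist=2), (merge, dist=2), (sign, dist=2). [UNION ALL keeps all 7 new rows, including repeats]
Iteration 3: edges from {compress,fetch,merge,sign} -> (compress, dist=3) x2, (sign, dist=3). [UNION ALL keeps all 3 new rows, including repeats]
Iteration 4: edges from {compress,sign} -> (compress, dist=4).
Iteration 5: no outgoing edges from {compress}; recursion stops.
SUM(dist) = 0 + 1 + 1 + 1 + 1 + 1 + 2 + 2 + 2 + 2 + 2 + 2 + 2 + 3 + ... (17 terms) = 32.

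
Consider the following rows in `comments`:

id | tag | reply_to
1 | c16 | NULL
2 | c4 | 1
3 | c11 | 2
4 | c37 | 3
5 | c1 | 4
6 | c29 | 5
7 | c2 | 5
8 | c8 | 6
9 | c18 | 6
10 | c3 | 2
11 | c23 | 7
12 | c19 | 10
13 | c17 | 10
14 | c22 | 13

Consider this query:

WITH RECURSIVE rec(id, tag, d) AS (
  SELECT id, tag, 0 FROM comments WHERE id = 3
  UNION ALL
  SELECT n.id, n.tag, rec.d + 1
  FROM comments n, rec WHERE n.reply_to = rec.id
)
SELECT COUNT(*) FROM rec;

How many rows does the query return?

Base: id=3 (c11) at d 0.
Iteration 1: rows with reply_to in {3} -> c37 (id 4, d 1).
Iteration 2: rows with reply_to in {4} -> c1 (id 5, d 2).
Iteration 3: rows with reply_to in {5} -> c29 (id 6, d 3), c2 (id 7, d 3).
Iteration 4: rows with reply_to in {6,7} -> c8 (id 8, d 4), c18 (id 9, d 4), c23 (id 11, d 4).
Iteration 5: no rows with reply_to in {8,9,11}; recursion stops.
Total rows emitted: 8.

8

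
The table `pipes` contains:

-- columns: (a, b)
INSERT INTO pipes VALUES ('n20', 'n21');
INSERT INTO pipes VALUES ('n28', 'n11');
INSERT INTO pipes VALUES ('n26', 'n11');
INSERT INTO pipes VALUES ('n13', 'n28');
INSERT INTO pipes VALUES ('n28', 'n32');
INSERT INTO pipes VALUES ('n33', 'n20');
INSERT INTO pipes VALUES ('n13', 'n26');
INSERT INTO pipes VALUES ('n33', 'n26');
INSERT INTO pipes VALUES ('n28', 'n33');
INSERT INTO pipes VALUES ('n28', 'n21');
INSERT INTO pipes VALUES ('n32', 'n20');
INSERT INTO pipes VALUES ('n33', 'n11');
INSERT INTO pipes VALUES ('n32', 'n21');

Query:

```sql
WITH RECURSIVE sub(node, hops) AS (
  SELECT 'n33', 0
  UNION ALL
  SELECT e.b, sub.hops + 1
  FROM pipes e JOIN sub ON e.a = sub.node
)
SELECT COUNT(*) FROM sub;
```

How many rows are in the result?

6

Base: (n33, hops=0).
Iteration 1: edges from {n33} -> (n11, hops=1), (n20, hops=1), (n26, hops=1).
Iteration 2: edges from {n11,n20,n26} -> (n11, hops=2), (n21, hops=2).
Iteration 3: no outgoing edges from {n11,n21}; recursion stops.
Total rows emitted: 6.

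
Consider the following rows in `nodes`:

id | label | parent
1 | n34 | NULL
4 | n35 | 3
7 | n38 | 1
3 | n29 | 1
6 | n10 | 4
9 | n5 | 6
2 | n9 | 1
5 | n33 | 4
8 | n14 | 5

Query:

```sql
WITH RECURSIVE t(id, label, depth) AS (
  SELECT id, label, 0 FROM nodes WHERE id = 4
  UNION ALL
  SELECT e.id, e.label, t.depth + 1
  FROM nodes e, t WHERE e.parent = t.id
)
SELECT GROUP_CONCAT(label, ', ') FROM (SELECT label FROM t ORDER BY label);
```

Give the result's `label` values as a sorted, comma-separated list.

Base: id=4 (n35) at depth 0.
Iteration 1: rows with parent in {4} -> n33 (id 5, depth 1), n10 (id 6, depth 1).
Iteration 2: rows with parent in {5,6} -> n14 (id 8, depth 2), n5 (id 9, depth 2).
Iteration 3: no rows with parent in {8,9}; recursion stops.

n10, n14, n33, n35, n5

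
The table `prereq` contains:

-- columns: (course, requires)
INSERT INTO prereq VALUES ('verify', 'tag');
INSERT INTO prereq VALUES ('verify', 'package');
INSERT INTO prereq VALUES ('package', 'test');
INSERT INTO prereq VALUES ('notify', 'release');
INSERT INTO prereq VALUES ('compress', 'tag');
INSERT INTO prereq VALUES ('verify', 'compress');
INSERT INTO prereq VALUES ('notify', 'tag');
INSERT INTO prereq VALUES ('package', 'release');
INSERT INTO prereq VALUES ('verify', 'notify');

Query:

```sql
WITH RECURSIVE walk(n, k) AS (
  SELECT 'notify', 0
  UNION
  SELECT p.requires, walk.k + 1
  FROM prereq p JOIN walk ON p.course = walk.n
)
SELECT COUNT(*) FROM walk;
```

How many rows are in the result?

Base: (notify, k=0).
Iteration 1: edges from {notify} -> (release, k=1), (tag, k=1).
Iteration 2: no outgoing edges from {release,tag}; recursion stops.
Total rows emitted: 3.

3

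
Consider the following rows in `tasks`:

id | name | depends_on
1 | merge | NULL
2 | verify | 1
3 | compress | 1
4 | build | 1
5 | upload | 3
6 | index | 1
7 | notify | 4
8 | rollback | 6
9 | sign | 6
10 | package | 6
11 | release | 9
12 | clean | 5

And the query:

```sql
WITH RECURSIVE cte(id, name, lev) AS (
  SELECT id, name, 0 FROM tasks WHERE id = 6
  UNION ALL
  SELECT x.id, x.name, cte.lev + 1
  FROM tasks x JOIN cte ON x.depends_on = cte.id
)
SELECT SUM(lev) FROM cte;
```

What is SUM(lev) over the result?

5

Base: id=6 (index) at lev 0.
Iteration 1: rows with depends_on in {6} -> rollback (id 8, lev 1), sign (id 9, lev 1), package (id 10, lev 1).
Iteration 2: rows with depends_on in {8,9,10} -> release (id 11, lev 2).
Iteration 3: no rows with depends_on in {11}; recursion stops.
SUM(lev) = 0 + 1 + 1 + 1 + 2 = 5.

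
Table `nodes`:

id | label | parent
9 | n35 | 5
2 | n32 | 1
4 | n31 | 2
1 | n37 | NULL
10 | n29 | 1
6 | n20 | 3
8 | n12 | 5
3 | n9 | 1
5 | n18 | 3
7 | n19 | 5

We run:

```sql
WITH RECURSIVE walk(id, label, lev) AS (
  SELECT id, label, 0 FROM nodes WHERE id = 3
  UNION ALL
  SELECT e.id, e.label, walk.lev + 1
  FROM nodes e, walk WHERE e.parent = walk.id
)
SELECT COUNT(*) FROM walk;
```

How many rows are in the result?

Base: id=3 (n9) at lev 0.
Iteration 1: rows with parent in {3} -> n18 (id 5, lev 1), n20 (id 6, lev 1).
Iteration 2: rows with parent in {5,6} -> n19 (id 7, lev 2), n12 (id 8, lev 2), n35 (id 9, lev 2).
Iteration 3: no rows with parent in {7,8,9}; recursion stops.
Total rows emitted: 6.

6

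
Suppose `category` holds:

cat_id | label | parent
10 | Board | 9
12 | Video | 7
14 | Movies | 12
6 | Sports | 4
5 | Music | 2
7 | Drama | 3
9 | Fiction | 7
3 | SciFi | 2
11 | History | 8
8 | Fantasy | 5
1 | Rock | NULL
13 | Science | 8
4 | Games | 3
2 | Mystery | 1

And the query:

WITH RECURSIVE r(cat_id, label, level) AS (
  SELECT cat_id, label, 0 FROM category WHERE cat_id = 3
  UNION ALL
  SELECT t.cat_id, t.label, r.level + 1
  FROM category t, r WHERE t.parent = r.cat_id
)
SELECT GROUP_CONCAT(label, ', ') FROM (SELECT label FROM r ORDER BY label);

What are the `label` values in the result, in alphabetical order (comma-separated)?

Base: cat_id=3 (SciFi) at level 0.
Iteration 1: rows with parent in {3} -> Games (id 4, level 1), Drama (id 7, level 1).
Iteration 2: rows with parent in {4,7} -> Sports (id 6, level 2), Fiction (id 9, level 2), Video (id 12, level 2).
Iteration 3: rows with parent in {6,9,12} -> Board (id 10, level 3), Movies (id 14, level 3).
Iteration 4: no rows with parent in {10,14}; recursion stops.

Board, Drama, Fiction, Games, Movies, SciFi, Sports, Video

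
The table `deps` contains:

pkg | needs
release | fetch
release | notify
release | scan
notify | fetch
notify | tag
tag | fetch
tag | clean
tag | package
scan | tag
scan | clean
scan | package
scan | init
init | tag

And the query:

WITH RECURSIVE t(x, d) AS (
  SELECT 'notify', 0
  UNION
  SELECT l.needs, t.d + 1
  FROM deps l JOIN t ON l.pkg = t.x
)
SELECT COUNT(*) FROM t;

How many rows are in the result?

Base: (notify, d=0).
Iteration 1: edges from {notify} -> (fetch, d=1), (tag, d=1).
Iteration 2: edges from {fetch,tag} -> (clean, d=2), (fetch, d=2), (package, d=2).
Iteration 3: no outgoing edges from {clean,fetch,package}; recursion stops.
Total rows emitted: 6.

6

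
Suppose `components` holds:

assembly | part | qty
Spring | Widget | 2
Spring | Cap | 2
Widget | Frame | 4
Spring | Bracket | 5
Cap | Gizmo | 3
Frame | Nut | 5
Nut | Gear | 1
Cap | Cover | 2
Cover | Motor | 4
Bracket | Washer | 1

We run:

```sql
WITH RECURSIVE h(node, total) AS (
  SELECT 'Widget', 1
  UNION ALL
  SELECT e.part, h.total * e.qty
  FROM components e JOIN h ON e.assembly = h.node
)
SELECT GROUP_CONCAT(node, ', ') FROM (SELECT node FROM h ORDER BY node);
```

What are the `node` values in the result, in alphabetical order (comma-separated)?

Frame, Gear, Nut, Widget

Base: (Widget, total=1).
Iteration 1: components of {Widget} -> Frame = 1*4 = 4.
Iteration 2: components of {Frame} -> Nut = 4*5 = 20.
Iteration 3: components of {Nut} -> Gear = 20*1 = 20.
Iteration 4: no further components; recursion stops.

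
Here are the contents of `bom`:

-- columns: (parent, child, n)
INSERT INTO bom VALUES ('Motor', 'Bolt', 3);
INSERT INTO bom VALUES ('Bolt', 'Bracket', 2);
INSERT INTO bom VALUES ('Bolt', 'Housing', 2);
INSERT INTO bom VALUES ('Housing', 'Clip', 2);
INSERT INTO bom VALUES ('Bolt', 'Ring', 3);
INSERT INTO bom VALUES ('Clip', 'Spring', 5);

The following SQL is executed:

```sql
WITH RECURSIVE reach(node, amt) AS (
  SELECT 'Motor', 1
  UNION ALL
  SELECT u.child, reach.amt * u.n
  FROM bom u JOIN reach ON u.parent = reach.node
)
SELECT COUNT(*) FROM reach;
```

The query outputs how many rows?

7

Base: (Motor, amt=1).
Iteration 1: components of {Motor} -> Bolt = 1*3 = 3.
Iteration 2: components of {Bolt} -> Bracket = 3*2 = 6, Housing = 3*2 = 6, Ring = 3*3 = 9.
Iteration 3: components of {Bracket,Housing,Ring} -> Clip = 6*2 = 12.
Iteration 4: components of {Clip} -> Spring = 12*5 = 60.
Iteration 5: no further components; recursion stops.
Total rows emitted: 7.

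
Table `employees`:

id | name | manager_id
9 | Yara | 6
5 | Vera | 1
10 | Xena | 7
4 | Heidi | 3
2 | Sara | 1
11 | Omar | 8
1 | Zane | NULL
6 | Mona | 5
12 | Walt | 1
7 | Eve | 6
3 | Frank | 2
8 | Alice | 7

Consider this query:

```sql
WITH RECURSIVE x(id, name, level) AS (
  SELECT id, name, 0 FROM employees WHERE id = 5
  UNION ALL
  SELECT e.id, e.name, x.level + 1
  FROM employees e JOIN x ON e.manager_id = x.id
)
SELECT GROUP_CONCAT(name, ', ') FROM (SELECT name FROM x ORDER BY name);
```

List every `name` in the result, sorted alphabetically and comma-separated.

Alice, Eve, Mona, Omar, Vera, Xena, Yara

Base: id=5 (Vera) at level 0.
Iteration 1: rows with manager_id in {5} -> Mona (id 6, level 1).
Iteration 2: rows with manager_id in {6} -> Eve (id 7, level 2), Yara (id 9, level 2).
Iteration 3: rows with manager_id in {7,9} -> Alice (id 8, level 3), Xena (id 10, level 3).
Iteration 4: rows with manager_id in {8,10} -> Omar (id 11, level 4).
Iteration 5: no rows with manager_id in {11}; recursion stops.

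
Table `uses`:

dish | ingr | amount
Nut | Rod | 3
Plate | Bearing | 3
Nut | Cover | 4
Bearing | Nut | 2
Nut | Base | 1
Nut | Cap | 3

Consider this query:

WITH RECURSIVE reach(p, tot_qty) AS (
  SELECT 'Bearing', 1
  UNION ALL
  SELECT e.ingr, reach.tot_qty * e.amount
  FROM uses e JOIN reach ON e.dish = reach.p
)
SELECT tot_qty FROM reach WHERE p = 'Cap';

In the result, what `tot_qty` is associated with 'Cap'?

Base: (Bearing, tot_qty=1).
Iteration 1: components of {Bearing} -> Nut = 1*2 = 2.
Iteration 2: components of {Nut} -> Base = 2*1 = 2, Cap = 2*3 = 6, Cover = 2*4 = 8, Rod = 2*3 = 6.
Iteration 3: no further components; recursion stops.

6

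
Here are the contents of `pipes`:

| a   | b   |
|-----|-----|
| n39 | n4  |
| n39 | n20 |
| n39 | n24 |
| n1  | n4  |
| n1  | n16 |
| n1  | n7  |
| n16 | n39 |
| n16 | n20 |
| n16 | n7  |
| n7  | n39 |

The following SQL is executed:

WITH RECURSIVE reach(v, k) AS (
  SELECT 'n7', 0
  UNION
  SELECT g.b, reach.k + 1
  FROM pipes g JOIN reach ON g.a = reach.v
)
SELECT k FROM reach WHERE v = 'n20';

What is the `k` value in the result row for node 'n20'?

Base: (n7, k=0).
Iteration 1: edges from {n7} -> (n39, k=1).
Iteration 2: edges from {n39} -> (n20, k=2), (n24, k=2), (n4, k=2).
Iteration 3: no outgoing edges from {n20,n24,n4}; recursion stops.

2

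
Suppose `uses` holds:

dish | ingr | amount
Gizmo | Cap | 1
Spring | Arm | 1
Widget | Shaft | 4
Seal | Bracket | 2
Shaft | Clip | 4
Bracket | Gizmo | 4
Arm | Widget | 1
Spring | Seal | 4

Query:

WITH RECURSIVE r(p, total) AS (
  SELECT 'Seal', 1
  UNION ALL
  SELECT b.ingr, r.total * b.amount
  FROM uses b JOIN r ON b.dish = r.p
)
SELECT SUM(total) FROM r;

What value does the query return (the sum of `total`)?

19

Base: (Seal, total=1).
Iteration 1: components of {Seal} -> Bracket = 1*2 = 2.
Iteration 2: components of {Bracket} -> Gizmo = 2*4 = 8.
Iteration 3: components of {Gizmo} -> Cap = 8*1 = 8.
Iteration 4: no further components; recursion stops.
SUM(total) = 1 + 2 + 8 + 8 = 19.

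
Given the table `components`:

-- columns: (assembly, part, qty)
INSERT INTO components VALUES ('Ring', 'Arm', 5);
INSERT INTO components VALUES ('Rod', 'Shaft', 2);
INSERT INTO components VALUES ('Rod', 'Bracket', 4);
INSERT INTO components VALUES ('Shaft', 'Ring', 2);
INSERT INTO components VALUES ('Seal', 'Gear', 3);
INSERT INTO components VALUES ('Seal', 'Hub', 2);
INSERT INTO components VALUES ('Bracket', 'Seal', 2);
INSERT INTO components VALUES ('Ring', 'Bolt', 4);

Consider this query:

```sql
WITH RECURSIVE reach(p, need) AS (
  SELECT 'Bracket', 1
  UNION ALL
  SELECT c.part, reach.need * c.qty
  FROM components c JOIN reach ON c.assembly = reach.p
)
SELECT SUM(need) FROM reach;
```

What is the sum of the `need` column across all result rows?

Base: (Bracket, need=1).
Iteration 1: components of {Bracket} -> Seal = 1*2 = 2.
Iteration 2: components of {Seal} -> Gear = 2*3 = 6, Hub = 2*2 = 4.
Iteration 3: no further components; recursion stops.
SUM(need) = 1 + 2 + 6 + 4 = 13.

13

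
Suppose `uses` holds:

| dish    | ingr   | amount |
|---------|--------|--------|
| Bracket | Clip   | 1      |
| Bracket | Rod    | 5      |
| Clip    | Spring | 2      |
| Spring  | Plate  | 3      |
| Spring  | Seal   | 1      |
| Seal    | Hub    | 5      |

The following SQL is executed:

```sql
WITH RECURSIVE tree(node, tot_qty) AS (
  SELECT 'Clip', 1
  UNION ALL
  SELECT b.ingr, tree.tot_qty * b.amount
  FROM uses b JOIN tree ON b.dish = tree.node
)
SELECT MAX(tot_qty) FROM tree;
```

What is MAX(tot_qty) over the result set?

Base: (Clip, tot_qty=1).
Iteration 1: components of {Clip} -> Spring = 1*2 = 2.
Iteration 2: components of {Spring} -> Plate = 2*3 = 6, Seal = 2*1 = 2.
Iteration 3: components of {Plate,Seal} -> Hub = 2*5 = 10.
Iteration 4: no further components; recursion stops.
tot_qty values: 1, 2, 6, 2, 10; the maximum is 10.

10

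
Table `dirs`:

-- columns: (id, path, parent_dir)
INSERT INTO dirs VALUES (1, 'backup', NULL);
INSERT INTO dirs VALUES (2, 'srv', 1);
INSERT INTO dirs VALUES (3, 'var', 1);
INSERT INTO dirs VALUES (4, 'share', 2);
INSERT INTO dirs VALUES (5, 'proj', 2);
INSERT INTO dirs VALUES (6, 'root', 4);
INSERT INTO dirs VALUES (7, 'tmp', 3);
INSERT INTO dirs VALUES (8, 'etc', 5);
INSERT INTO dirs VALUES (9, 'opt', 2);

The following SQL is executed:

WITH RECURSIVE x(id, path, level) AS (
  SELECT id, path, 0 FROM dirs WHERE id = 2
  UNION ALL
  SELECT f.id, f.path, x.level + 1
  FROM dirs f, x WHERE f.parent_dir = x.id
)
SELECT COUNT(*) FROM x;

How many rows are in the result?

6

Base: id=2 (srv) at level 0.
Iteration 1: rows with parent_dir in {2} -> share (id 4, level 1), proj (id 5, level 1), opt (id 9, level 1).
Iteration 2: rows with parent_dir in {4,5,9} -> root (id 6, level 2), etc (id 8, level 2).
Iteration 3: no rows with parent_dir in {6,8}; recursion stops.
Total rows emitted: 6.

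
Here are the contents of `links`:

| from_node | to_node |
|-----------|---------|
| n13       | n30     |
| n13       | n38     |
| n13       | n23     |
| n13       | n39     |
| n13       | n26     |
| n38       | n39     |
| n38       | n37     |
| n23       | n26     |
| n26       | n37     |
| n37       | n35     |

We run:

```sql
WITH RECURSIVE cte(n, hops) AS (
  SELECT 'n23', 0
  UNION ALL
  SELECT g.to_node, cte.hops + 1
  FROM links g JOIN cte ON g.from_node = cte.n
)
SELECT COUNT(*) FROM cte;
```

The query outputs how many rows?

4

Base: (n23, hops=0).
Iteration 1: edges from {n23} -> (n26, hops=1).
Iteration 2: edges from {n26} -> (n37, hops=2).
Iteration 3: edges from {n37} -> (n35, hops=3).
Iteration 4: no outgoing edges from {n35}; recursion stops.
Total rows emitted: 4.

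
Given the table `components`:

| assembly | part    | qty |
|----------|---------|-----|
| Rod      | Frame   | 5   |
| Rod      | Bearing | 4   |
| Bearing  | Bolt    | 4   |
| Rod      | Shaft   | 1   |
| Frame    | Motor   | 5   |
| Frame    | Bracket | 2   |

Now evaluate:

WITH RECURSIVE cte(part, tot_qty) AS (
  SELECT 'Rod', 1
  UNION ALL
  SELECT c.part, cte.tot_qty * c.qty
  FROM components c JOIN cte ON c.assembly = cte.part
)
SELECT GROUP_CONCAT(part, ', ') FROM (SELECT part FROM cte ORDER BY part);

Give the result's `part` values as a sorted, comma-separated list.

Base: (Rod, tot_qty=1).
Iteration 1: components of {Rod} -> Bearing = 1*4 = 4, Frame = 1*5 = 5, Shaft = 1*1 = 1.
Iteration 2: components of {Bearing,Frame,Shaft} -> Bolt = 4*4 = 16, Bracket = 5*2 = 10, Motor = 5*5 = 25.
Iteration 3: no further components; recursion stops.

Bearing, Bolt, Bracket, Frame, Motor, Rod, Shaft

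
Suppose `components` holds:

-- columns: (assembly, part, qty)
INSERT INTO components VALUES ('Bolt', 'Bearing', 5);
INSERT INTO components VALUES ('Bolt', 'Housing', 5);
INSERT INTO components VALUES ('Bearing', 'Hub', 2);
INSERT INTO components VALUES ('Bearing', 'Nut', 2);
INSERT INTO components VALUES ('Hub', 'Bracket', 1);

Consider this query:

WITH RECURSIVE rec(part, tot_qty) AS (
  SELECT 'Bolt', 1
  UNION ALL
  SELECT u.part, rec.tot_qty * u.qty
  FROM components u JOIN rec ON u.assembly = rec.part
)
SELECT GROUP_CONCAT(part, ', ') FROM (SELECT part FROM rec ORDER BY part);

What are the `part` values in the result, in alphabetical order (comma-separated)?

Base: (Bolt, tot_qty=1).
Iteration 1: components of {Bolt} -> Bearing = 1*5 = 5, Housing = 1*5 = 5.
Iteration 2: components of {Bearing,Housing} -> Hub = 5*2 = 10, Nut = 5*2 = 10.
Iteration 3: components of {Hub,Nut} -> Bracket = 10*1 = 10.
Iteration 4: no further components; recursion stops.

Bearing, Bolt, Bracket, Housing, Hub, Nut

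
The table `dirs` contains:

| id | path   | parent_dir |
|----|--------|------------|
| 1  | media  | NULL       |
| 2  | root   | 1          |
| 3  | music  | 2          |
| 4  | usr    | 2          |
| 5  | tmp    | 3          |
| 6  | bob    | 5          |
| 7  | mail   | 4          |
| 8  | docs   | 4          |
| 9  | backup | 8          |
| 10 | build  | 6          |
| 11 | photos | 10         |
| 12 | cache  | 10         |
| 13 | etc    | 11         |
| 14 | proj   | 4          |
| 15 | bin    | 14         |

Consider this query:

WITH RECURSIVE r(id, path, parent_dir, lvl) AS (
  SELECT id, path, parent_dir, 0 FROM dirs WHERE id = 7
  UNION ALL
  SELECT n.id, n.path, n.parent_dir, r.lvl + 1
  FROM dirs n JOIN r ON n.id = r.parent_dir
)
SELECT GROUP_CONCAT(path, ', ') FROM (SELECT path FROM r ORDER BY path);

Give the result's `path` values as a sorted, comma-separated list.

mail, media, root, usr

Base: id=7 (mail), parent_dir=4, lvl 0.
Iteration 1: join on id=4 -> usr (id 4, parent_dir=2, lvl 1).
Iteration 2: join on id=2 -> root (id 2, parent_dir=1, lvl 2).
Iteration 3: join on id=1 -> media (id 1, parent_dir=NULL, lvl 3).
Iteration 4: parent_dir is NULL; no match; recursion stops.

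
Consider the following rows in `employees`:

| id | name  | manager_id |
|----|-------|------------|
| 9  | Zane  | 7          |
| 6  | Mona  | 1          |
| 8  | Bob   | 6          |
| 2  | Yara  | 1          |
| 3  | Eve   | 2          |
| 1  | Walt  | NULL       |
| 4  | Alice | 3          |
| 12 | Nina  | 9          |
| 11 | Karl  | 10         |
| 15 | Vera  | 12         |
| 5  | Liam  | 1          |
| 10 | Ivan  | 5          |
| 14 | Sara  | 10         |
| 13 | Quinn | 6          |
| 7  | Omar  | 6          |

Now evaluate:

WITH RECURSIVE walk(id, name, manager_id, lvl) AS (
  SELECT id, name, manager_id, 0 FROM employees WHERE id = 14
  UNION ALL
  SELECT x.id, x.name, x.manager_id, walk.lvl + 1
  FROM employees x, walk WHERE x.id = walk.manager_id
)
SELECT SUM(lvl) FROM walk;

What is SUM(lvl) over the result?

6

Base: id=14 (Sara), manager_id=10, lvl 0.
Iteration 1: join on id=10 -> Ivan (id 10, manager_id=5, lvl 1).
Iteration 2: join on id=5 -> Liam (id 5, manager_id=1, lvl 2).
Iteration 3: join on id=1 -> Walt (id 1, manager_id=NULL, lvl 3).
Iteration 4: manager_id is NULL; no match; recursion stops.
SUM(lvl) = 0 + 1 + 2 + 3 = 6.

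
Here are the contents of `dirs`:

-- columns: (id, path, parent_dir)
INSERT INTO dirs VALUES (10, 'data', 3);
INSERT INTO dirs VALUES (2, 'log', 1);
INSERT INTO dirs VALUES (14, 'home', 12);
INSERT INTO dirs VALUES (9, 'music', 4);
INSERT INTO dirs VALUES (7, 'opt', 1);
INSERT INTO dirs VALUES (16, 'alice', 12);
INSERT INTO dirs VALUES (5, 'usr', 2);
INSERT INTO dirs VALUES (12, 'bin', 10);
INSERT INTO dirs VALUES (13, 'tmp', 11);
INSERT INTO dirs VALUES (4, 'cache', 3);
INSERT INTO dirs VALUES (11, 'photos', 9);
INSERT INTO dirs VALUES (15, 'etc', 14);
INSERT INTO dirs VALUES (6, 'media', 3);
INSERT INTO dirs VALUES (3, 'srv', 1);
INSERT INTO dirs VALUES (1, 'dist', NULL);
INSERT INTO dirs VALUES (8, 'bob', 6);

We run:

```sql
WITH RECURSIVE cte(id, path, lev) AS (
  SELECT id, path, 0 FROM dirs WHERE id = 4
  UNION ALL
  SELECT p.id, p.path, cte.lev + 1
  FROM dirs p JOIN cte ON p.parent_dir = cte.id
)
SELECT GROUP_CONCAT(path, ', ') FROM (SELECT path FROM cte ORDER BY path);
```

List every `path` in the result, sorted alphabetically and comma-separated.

cache, music, photos, tmp

Base: id=4 (cache) at lev 0.
Iteration 1: rows with parent_dir in {4} -> music (id 9, lev 1).
Iteration 2: rows with parent_dir in {9} -> photos (id 11, lev 2).
Iteration 3: rows with parent_dir in {11} -> tmp (id 13, lev 3).
Iteration 4: no rows with parent_dir in {13}; recursion stops.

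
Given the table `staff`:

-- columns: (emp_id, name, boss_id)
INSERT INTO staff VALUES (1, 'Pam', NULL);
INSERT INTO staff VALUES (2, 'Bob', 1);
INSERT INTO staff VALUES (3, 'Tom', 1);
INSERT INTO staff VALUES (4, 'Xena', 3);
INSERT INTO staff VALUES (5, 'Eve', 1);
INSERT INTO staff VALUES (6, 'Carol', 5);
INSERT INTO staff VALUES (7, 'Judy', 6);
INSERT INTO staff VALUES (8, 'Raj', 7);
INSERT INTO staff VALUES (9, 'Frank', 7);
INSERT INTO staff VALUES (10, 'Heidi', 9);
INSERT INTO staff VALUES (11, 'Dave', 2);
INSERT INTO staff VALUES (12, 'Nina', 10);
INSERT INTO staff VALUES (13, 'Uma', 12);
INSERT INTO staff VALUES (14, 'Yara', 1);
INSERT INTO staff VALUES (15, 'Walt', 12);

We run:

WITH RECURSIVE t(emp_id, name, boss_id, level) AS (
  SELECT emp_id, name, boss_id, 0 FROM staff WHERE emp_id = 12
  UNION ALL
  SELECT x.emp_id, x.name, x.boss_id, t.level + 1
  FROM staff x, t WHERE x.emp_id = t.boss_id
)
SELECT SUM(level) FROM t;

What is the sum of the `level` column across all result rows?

21

Base: emp_id=12 (Nina), boss_id=10, level 0.
Iteration 1: join on emp_id=10 -> Heidi (id 10, boss_id=9, level 1).
Iteration 2: join on emp_id=9 -> Frank (id 9, boss_id=7, level 2).
Iteration 3: join on emp_id=7 -> Judy (id 7, boss_id=6, level 3).
Iteration 4: join on emp_id=6 -> Carol (id 6, boss_id=5, level 4).
Iteration 5: join on emp_id=5 -> Eve (id 5, boss_id=1, level 5).
Iteration 6: join on emp_id=1 -> Pam (id 1, boss_id=NULL, level 6).
Iteration 7: boss_id is NULL; no match; recursion stops.
SUM(level) = 0 + 1 + 2 + 3 + 4 + 5 + 6 = 21.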